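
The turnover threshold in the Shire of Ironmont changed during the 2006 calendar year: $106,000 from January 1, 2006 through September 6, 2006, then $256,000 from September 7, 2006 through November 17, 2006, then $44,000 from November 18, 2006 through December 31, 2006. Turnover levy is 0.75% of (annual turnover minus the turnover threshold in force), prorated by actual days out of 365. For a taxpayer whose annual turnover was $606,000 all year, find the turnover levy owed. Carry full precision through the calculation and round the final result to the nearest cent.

January 1 – September 6, 2006: 249 days, exemption $106,000 → ($606,000 − $106,000) × 0.75% × 249/365 = $2,558.2192
September 7 – November 17, 2006: 72 days, exemption $256,000 → ($606,000 − $256,000) × 0.75% × 72/365 = $517.8082
November 18 – December 31, 2006: 44 days, exemption $44,000 → ($606,000 − $44,000) × 0.75% × 44/365 = $508.1096
Total = $3,584.1370

$3,584.14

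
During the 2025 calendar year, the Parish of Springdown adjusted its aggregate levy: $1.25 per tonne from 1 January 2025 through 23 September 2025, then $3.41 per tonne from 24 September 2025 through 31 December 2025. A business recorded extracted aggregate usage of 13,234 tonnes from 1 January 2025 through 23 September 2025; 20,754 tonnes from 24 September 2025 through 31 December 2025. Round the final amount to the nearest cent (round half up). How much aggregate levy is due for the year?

1 January – 23 September 2025: 13,234 tonnes at $1.25/tonne → $16,542.50
24 September – 31 December 2025: 20,754 tonnes at $3.41/tonne → $70,771.14

$87,313.64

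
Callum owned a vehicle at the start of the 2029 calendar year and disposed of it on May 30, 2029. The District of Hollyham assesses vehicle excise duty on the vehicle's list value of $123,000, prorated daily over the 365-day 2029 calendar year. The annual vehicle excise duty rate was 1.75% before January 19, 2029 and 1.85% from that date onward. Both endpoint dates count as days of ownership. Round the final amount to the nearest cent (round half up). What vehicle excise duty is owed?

$929.07

January 1 – January 18, 2029: 18 days at 1.75% → $123,000 × 1.75% × 18/365 = $106.1507
January 19 – May 30, 2029: 132 days at 1.85% → $123,000 × 1.85% × 132/365 = $822.9205
Total = $929.0712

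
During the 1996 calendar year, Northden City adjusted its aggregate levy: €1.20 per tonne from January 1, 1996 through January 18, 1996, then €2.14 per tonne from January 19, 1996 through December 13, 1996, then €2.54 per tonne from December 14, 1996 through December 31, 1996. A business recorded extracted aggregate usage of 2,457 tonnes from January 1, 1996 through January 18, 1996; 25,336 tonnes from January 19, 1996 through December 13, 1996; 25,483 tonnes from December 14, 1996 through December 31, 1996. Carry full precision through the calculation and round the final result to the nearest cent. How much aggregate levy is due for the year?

€121,894.26

January 1 – January 18, 1996: 2,457 tonnes at €1.20/tonne → €2,948.40
January 19 – December 13, 1996: 25,336 tonnes at €2.14/tonne → €54,219.04
December 14 – December 31, 1996: 25,483 tonnes at €2.54/tonne → €64,726.82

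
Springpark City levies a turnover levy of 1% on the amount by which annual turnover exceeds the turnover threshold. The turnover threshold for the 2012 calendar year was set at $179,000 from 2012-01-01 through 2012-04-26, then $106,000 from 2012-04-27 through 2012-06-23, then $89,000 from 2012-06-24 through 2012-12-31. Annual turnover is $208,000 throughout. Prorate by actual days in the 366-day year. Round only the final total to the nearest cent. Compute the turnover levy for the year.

$875.36

2012-01-01 to 2012-04-26: 117 days, exemption $179,000 → ($208,000 − $179,000) × 1% × 117/366 = $92.7049
2012-04-27 to 2012-06-23: 58 days, exemption $106,000 → ($208,000 − $106,000) × 1% × 58/366 = $161.6393
2012-06-24 to 2012-12-31: 191 days, exemption $89,000 → ($208,000 − $89,000) × 1% × 191/366 = $621.0109
Total = $875.3552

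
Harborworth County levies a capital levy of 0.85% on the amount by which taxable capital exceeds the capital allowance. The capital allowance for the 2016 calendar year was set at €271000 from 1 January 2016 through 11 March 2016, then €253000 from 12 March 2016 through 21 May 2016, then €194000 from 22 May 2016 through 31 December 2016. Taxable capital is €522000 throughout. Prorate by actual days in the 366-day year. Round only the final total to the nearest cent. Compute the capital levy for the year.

€2563.75

1 January – 11 March 2016: 71 days, exemption €271000 → (€522000 − €271000) × 0.85% × 71/366 = €413.8757
12 March – 21 May 2016: 71 days, exemption €253000 → (€522000 − €253000) × 0.85% × 71/366 = €443.5560
22 May – 31 December 2016: 224 days, exemption €194000 → (€522000 − €194000) × 0.85% × 224/366 = €1706.3169
Total = €2563.7486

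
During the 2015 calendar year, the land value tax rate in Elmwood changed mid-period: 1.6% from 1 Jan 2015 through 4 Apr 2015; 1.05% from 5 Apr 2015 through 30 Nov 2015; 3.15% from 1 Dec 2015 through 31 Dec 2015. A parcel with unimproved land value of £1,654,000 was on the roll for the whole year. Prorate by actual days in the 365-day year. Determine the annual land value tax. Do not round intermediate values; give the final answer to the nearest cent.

1 Jan – 4 Apr 2015: 94 days at 1.6% → £1,654,000 × 1.6% × 94/365 = £6,815.3863
5 Apr – 30 Nov 2015: 240 days at 1.05% → £1,654,000 × 1.05% × 240/365 = £11,419.3973
1 Dec – 31 Dec 2015: 31 days at 3.15% → £1,654,000 × 3.15% × 31/365 = £4,425.0164
Total = £22,659.8000

£22,659.80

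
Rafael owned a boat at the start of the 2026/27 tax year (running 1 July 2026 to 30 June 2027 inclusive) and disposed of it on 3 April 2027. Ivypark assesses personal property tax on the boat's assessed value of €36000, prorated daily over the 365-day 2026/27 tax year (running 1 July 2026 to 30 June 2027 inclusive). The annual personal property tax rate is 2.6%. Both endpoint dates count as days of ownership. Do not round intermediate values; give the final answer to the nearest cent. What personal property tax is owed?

Days held (1 July 2026 – 3 April 2027): 277 out of 365
Tax = €36000 × 2.6% × 277/365 = €710.3342

€710.33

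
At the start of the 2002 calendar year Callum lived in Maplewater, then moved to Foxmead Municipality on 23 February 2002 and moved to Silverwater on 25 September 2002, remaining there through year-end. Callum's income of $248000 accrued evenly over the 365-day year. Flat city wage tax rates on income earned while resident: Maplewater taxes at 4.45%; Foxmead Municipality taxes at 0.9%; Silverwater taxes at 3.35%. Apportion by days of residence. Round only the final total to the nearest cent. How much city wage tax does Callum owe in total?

$5141.75

Maplewater, 1 January – 22 February 2002: 53 days → $248000 × 4.45% × 53/365 = $1602.4877
Foxmead Municipality, 23 February – 24 September 2002: 214 days → $248000 × 0.9% × 214/365 = $1308.6247
Silverwater, 25 September – 31 December 2002: 98 days → $248000 × 3.35% × 98/365 = $2230.6411
Total = $5141.7534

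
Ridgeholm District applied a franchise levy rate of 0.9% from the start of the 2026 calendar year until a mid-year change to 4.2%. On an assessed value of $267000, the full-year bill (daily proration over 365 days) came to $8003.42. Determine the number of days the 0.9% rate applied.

Let d = days at the first rate; then 365 − d days at the second rate.
$267000 × [0.9%·d + 4.2%·(365−d)] / 365 = $8003.42
Solving gives d = 133, so the new rate took effect on 14 May 2026.

133 days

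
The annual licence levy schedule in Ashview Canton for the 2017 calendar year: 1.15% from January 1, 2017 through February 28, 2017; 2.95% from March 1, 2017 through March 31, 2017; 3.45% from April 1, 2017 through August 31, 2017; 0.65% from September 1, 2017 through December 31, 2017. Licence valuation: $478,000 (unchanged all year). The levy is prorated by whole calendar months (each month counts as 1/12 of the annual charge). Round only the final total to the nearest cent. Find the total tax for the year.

$9,998.17

January 1 – February 28, 2017: 2 months at 1.15% → $478,000 × 1.15% × 2/12 = $916.1667
March 1 – March 31, 2017: 1 month at 2.95% → $478,000 × 2.95% × 1/12 = $1,175.0833
April 1 – August 31, 2017: 5 months at 3.45% → $478,000 × 3.45% × 5/12 = $6,871.2500
September 1 – December 31, 2017: 4 months at 0.65% → $478,000 × 0.65% × 4/12 = $1,035.6667
Total = $9,998.1667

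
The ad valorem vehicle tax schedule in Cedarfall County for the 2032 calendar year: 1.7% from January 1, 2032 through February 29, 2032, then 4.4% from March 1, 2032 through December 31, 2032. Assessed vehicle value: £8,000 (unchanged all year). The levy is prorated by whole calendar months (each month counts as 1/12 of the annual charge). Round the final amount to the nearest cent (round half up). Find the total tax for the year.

January 1 – February 29, 2032: 2 months at 1.7% → £8,000 × 1.7% × 2/12 = £22.6667
March 1 – December 31, 2032: 10 months at 4.4% → £8,000 × 4.4% × 10/12 = £293.3333
Total = £316.0000

£316.00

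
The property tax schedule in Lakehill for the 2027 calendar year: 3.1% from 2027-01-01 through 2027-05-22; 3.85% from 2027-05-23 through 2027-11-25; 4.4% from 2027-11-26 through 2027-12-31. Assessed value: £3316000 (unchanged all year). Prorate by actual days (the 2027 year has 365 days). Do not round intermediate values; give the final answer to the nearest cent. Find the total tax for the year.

£119789.36

2027-01-01 to 2027-05-22: 142 days at 3.1% → £3316000 × 3.1% × 142/365 = £39991.8685
2027-05-23 to 2027-11-25: 187 days at 3.85% → £3316000 × 3.85% × 187/365 = £65406.9644
2027-11-26 to 2027-12-31: 36 days at 4.4% → £3316000 × 4.4% × 36/365 = £14390.5315
Total = £119789.3644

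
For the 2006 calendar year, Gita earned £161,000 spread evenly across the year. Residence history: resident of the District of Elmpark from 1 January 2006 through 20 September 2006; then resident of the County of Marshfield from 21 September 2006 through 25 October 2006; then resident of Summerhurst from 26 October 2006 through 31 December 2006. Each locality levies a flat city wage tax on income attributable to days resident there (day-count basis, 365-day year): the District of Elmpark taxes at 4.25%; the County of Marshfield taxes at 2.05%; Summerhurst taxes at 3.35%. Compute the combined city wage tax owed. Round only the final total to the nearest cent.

The District of Elmpark, 1 January – 20 September 2006: 263 days → £161,000 × 4.25% × 263/365 = £4,930.3493
The County of Marshfield, 21 September – 25 October 2006: 35 days → £161,000 × 2.05% × 35/365 = £316.4863
Summerhurst, 26 October – 31 December 2006: 67 days → £161,000 × 3.35% × 67/365 = £990.0397
Total = £6,236.8753

£6,236.88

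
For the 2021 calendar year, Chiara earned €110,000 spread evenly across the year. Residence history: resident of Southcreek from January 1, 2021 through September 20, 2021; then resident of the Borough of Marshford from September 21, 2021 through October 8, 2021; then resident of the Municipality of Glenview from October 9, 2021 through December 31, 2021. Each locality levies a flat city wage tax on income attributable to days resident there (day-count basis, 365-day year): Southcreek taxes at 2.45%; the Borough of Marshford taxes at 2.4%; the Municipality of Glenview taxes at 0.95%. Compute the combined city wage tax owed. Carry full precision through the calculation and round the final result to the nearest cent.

Southcreek, January 1 – September 20, 2021: 263 days → €110,000 × 2.45% × 263/365 = €1,941.8767
The Borough of Marshford, September 21 – October 8, 2021: 18 days → €110,000 × 2.4% × 18/365 = €130.1918
The Municipality of Glenview, October 9 – December 31, 2021: 84 days → €110,000 × 0.95% × 84/365 = €240.4932
Total = €2,312.5616

€2,312.56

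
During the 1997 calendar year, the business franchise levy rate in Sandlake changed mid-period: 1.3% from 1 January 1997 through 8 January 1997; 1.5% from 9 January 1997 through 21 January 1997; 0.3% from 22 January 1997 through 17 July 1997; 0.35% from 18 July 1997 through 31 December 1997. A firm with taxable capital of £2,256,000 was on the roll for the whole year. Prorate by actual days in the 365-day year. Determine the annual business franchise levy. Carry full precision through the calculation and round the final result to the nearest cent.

£8,742.77

1 January – 8 January 1997: 8 days at 1.3% → £2,256,000 × 1.3% × 8/365 = £642.8055
9 January – 21 January 1997: 13 days at 1.5% → £2,256,000 × 1.5% × 13/365 = £1,205.2603
22 January – 17 July 1997: 177 days at 0.3% → £2,256,000 × 0.3% × 177/365 = £3,282.0164
18 July – 31 December 1997: 167 days at 0.35% → £2,256,000 × 0.35% × 167/365 = £3,612.6904
Total = £8,742.7726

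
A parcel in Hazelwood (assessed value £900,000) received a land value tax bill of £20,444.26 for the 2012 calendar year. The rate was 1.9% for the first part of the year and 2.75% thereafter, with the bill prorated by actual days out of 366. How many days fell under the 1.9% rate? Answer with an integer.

Let d = days at the first rate; then 366 − d days at the second rate.
£900,000 × [1.9%·d + 2.75%·(366−d)] / 366 = £20,444.26
Solving gives d = 206, so the new rate took effect on July 25, 2012.

206 days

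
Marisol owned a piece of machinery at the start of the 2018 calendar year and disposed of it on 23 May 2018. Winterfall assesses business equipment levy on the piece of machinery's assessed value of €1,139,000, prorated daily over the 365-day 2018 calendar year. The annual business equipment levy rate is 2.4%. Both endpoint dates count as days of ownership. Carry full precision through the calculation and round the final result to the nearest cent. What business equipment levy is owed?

Days held (1 Jan – 23 May 2018): 143 out of 365
Tax = €1,139,000 × 2.4% × 143/365 = €10,709.7205

€10,709.72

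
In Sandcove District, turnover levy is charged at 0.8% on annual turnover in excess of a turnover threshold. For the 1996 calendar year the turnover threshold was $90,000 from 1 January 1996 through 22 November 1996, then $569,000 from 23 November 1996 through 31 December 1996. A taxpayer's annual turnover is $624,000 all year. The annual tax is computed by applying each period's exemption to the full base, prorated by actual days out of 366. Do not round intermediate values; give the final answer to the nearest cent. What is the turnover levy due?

$3,863.67

1 January – 22 November 1996: 327 days, exemption $90,000 → ($624,000 − $90,000) × 0.8% × 327/366 = $3,816.7869
23 November – 31 December 1996: 39 days, exemption $569,000 → ($624,000 − $569,000) × 0.8% × 39/366 = $46.8852
Total = $3,863.6721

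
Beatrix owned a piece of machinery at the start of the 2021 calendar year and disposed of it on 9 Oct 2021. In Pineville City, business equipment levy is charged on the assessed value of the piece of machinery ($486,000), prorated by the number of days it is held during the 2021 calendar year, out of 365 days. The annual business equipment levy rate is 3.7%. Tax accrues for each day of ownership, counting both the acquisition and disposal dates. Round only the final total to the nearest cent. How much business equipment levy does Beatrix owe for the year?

Days held (1 Jan – 9 Oct 2021): 282 out of 365
Tax = $486,000 × 3.7% × 282/365 = $13,892.9425

$13,892.94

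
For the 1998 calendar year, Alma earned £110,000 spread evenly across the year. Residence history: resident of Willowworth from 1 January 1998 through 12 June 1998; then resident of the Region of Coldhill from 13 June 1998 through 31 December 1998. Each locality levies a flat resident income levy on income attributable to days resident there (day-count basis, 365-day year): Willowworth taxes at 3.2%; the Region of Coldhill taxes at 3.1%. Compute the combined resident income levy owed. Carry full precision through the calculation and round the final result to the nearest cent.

Willowworth, 1 January – 12 June 1998: 163 days → £110,000 × 3.2% × 163/365 = £1,571.9452
The Region of Coldhill, 13 June – 31 December 1998: 202 days → £110,000 × 3.1% × 202/365 = £1,887.1781
Total = £3,459.1233

£3,459.12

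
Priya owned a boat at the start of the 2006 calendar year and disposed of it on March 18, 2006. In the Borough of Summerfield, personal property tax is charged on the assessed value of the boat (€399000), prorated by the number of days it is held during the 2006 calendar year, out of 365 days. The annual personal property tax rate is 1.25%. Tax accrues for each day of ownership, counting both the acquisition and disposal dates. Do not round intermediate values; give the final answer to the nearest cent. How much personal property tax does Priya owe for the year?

€1052.16

Days held (January 1 – March 18, 2006): 77 out of 365
Tax = €399000 × 1.25% × 77/365 = €1052.1575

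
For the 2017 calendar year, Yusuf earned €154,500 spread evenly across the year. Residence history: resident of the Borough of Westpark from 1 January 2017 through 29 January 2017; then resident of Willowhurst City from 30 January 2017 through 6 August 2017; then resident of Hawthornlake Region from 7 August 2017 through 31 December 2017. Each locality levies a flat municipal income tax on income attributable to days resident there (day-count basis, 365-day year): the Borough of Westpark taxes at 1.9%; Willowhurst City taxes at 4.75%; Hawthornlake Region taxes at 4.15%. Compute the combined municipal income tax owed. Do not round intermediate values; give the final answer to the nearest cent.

€6,615.56

The Borough of Westpark, 1 January – 29 January 2017: 29 days → €154,500 × 1.9% × 29/365 = €233.2315
Willowhurst City, 30 January – 6 August 2017: 189 days → €154,500 × 4.75% × 189/365 = €3,800.0651
Hawthornlake Region, 7 August – 31 December 2017: 147 days → €154,500 × 4.15% × 147/365 = €2,582.2664
Total = €6,615.5630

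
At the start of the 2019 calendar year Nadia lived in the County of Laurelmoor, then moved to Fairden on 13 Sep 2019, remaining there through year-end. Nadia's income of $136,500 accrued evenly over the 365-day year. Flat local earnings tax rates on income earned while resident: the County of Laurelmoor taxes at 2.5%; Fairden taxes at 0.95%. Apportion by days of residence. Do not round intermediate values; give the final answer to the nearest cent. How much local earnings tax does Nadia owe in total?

$2,774.88

The County of Laurelmoor, 1 Jan – 12 Sep 2019: 255 days → $136,500 × 2.5% × 255/365 = $2,384.0753
Fairden, 13 Sep – 31 Dec 2019: 110 days → $136,500 × 0.95% × 110/365 = $390.8014
Total = $2,774.8767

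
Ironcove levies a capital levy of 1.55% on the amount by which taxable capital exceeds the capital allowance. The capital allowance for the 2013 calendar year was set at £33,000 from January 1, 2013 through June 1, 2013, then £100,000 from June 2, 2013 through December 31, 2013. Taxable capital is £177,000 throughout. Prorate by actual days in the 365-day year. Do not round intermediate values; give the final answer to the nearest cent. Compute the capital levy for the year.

January 1 – June 1, 2013: 152 days, exemption £33,000 → (£177,000 − £33,000) × 1.55% × 152/365 = £929.4904
June 2 – December 31, 2013: 213 days, exemption £100,000 → (£177,000 − £100,000) × 1.55% × 213/365 = £696.4808
Total = £1,625.9712

£1,625.97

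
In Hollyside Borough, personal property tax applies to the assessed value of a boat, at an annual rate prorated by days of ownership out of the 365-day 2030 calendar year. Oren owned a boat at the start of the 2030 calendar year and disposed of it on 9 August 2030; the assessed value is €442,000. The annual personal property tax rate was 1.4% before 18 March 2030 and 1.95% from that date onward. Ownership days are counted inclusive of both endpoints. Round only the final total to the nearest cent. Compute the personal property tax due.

1 January – 17 March 2030: 76 days at 1.4% → €442,000 × 1.4% × 76/365 = €1,288.4603
18 March – 9 August 2030: 145 days at 1.95% → €442,000 × 1.95% × 145/365 = €3,423.9863
Total = €4,712.4466

€4,712.45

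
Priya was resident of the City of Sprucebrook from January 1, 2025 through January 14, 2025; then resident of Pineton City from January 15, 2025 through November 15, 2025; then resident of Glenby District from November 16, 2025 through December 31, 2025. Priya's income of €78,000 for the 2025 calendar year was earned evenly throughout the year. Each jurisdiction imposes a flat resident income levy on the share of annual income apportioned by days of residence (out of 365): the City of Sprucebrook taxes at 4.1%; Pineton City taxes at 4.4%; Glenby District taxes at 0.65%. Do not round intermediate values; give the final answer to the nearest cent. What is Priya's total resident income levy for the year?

€3,054.39

The City of Sprucebrook, January 1 – January 14, 2025: 14 days → €78,000 × 4.1% × 14/365 = €122.6630
Pineton City, January 15 – November 15, 2025: 305 days → €78,000 × 4.4% × 305/365 = €2,867.8356
Glenby District, November 16 – December 31, 2025: 46 days → €78,000 × 0.65% × 46/365 = €63.8959
Total = €3,054.3945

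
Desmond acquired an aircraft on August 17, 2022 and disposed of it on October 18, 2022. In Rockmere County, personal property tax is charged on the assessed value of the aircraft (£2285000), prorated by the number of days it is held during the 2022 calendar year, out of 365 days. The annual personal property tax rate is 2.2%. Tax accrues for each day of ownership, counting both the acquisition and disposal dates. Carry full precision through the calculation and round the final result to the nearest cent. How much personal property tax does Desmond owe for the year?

£8676.74

Days held (August 17 – October 18, 2022): 63 out of 365
Tax = £2285000 × 2.2% × 63/365 = £8676.7397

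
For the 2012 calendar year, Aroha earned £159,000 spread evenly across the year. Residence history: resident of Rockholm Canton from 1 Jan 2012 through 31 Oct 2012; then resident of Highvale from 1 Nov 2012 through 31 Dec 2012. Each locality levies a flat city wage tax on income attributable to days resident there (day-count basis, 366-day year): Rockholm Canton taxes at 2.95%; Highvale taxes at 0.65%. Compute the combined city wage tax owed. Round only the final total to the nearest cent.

£4,081.00

Rockholm Canton, 1 Jan – 31 Oct 2012: 305 days → £159,000 × 2.95% × 305/366 = £3,908.7500
Highvale, 1 Nov – 31 Dec 2012: 61 days → £159,000 × 0.65% × 61/366 = £172.2500
Total = £4,081.0000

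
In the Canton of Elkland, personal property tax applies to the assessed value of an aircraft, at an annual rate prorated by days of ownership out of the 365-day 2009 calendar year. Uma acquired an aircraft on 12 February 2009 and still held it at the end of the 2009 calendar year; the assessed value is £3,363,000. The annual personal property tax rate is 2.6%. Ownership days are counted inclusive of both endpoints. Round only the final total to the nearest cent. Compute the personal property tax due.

£77,376.64

Days held (12 February – 31 December 2009): 323 out of 365
Tax = £3,363,000 × 2.6% × 323/365 = £77,376.6411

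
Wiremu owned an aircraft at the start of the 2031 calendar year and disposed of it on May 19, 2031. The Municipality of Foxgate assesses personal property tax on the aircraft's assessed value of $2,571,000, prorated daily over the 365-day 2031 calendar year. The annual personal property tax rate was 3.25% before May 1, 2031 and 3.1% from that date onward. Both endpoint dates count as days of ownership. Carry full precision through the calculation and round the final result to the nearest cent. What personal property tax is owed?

January 1 – April 30, 2031: 120 days at 3.25% → $2,571,000 × 3.25% × 120/365 = $27,470.9589
May 1 – May 19, 2031: 19 days at 3.1% → $2,571,000 × 3.1% × 19/365 = $4,148.8192
Total = $31,619.7781

$31,619.78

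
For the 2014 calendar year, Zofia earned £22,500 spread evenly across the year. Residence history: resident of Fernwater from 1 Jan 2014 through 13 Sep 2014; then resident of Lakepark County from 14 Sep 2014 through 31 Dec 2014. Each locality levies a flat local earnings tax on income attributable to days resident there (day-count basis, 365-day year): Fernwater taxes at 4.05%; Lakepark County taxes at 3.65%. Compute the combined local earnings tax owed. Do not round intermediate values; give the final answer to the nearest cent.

Fernwater, 1 Jan – 13 Sep 2014: 256 days → £22,500 × 4.05% × 256/365 = £639.1233
Lakepark County, 14 Sep – 31 Dec 2014: 109 days → £22,500 × 3.65% × 109/365 = £245.2500
Total = £884.3733

£884.37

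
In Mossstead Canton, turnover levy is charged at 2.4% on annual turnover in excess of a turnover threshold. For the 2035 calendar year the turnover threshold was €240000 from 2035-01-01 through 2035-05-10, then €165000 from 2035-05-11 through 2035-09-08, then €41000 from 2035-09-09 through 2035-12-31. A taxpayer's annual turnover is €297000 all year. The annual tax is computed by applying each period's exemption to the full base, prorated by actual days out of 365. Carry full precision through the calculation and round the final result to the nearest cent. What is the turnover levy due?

€3456.39

2035-01-01 to 2035-05-10: 130 days, exemption €240000 → (€297000 − €240000) × 2.4% × 130/365 = €487.2329
2035-05-11 to 2035-09-08: 121 days, exemption €165000 → (€297000 − €165000) × 2.4% × 121/365 = €1050.2137
2035-09-09 to 2035-12-31: 114 days, exemption €41000 → (€297000 − €41000) × 2.4% × 114/365 = €1918.9479
Total = €3456.3945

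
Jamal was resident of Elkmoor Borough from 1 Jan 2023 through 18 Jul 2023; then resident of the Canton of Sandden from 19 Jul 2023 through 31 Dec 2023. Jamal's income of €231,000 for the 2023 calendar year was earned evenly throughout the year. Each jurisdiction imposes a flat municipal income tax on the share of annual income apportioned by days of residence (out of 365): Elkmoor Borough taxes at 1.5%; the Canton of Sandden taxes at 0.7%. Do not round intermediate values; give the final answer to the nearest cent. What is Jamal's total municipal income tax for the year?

Elkmoor Borough, 1 Jan – 18 Jul 2023: 199 days → €231,000 × 1.5% × 199/365 = €1,889.1370
The Canton of Sandden, 19 Jul – 31 Dec 2023: 166 days → €231,000 × 0.7% × 166/365 = €735.4027
Total = €2,624.5397

€2,624.54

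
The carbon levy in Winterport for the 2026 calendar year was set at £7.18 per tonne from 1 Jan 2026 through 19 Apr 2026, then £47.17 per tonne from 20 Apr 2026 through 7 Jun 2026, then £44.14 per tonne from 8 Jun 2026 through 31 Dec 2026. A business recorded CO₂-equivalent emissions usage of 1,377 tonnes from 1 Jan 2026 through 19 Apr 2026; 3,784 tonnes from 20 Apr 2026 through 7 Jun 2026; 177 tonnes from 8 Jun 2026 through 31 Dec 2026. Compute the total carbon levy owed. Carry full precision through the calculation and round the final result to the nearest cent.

1 Jan – 19 Apr 2026: 1,377 tonnes at £7.18/tonne → £9,886.86
20 Apr – 7 Jun 2026: 3,784 tonnes at £47.17/tonne → £178,491.28
8 Jun – 31 Dec 2026: 177 tonnes at £44.14/tonne → £7,812.78

£196,190.92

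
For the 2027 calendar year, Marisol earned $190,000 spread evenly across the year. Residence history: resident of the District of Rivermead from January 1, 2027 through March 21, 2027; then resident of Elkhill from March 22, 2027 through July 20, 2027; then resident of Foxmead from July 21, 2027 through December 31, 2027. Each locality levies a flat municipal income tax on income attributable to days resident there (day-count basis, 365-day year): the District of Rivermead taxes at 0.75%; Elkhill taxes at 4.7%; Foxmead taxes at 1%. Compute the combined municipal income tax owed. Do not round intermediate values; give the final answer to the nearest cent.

The District of Rivermead, January 1 – March 21, 2027: 80 days → $190,000 × 0.75% × 80/365 = $312.3288
Elkhill, March 22 – July 20, 2027: 121 days → $190,000 × 4.7% × 121/365 = $2,960.3562
Foxmead, July 21 – December 31, 2027: 164 days → $190,000 × 1% × 164/365 = $853.6986
Total = $4,126.3836

$4,126.38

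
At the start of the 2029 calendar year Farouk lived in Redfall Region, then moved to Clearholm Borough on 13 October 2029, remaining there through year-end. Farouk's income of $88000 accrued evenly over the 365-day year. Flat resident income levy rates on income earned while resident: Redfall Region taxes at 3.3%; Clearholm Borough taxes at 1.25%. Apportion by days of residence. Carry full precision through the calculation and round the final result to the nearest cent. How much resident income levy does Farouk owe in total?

Redfall Region, 1 January – 12 October 2029: 285 days → $88000 × 3.3% × 285/365 = $2267.5068
Clearholm Borough, 13 October – 31 December 2029: 80 days → $88000 × 1.25% × 80/365 = $241.0959
Total = $2508.6027

$2508.60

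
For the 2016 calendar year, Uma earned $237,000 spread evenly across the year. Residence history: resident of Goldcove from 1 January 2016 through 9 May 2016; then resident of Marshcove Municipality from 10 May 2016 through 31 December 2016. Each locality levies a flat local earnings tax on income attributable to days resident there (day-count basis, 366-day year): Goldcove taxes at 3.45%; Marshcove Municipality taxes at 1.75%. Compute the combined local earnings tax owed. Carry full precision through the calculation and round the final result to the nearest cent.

Goldcove, 1 January – 9 May 2016: 130 days → $237,000 × 3.45% × 130/366 = $2,904.2213
Marshcove Municipality, 10 May – 31 December 2016: 236 days → $237,000 × 1.75% × 236/366 = $2,674.3443
Total = $5,578.5656

$5,578.57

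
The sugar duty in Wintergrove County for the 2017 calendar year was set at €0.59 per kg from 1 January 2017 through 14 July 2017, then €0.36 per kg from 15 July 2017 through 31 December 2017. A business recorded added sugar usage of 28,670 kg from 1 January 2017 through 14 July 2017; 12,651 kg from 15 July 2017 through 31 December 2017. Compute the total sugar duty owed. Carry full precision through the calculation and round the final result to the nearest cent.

1 January – 14 July 2017: 28,670 kg at €0.59/kg → €16915.30
15 July – 31 December 2017: 12,651 kg at €0.36/kg → €4554.36

€21469.66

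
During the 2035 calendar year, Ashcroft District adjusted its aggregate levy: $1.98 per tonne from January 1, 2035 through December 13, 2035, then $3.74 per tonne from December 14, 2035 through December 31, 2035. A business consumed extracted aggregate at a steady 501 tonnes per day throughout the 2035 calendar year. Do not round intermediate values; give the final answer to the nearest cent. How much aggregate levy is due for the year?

$377944.38

January 1 – December 13, 2035: 347 days × 501 tonnes/day = 173,847 tonnes at $1.98/tonne → $344217.06
December 14 – December 31, 2035: 18 days × 501 tonnes/day = 9,018 tonnes at $3.74/tonne → $33727.32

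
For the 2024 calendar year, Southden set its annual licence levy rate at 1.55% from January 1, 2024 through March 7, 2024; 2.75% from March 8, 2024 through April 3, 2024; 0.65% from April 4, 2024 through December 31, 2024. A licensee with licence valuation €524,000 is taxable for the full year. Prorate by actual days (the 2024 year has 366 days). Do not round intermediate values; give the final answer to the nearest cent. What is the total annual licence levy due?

January 1 – March 7, 2024: 67 days at 1.55% → €524,000 × 1.55% × 67/366 = €1,486.8142
March 8 – April 3, 2024: 27 days at 2.75% → €524,000 × 2.75% × 27/366 = €1,063.0328
April 4 – December 31, 2024: 272 days at 0.65% → €524,000 × 0.65% × 272/366 = €2,531.2350
Total = €5,081.0820

€5,081.08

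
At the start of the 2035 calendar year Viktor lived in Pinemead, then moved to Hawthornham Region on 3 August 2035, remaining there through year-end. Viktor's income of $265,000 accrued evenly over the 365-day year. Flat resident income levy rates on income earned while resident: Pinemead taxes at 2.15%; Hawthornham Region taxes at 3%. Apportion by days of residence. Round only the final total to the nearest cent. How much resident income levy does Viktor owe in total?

Pinemead, 1 January – 2 August 2035: 214 days → $265,000 × 2.15% × 214/365 = $3,340.4521
Hawthornham Region, 3 August – 31 December 2035: 151 days → $265,000 × 3% × 151/365 = $3,288.9041
Total = $6,629.3562

$6,629.36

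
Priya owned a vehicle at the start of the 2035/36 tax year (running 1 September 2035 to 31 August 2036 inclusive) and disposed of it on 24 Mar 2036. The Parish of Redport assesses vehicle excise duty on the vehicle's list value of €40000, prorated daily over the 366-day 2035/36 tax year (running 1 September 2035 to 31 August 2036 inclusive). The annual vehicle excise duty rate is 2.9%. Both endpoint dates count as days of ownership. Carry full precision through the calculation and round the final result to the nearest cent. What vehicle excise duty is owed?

€652.90

Days held (1 Sep 2035 – 24 Mar 2036): 206 out of 366
Tax = €40000 × 2.9% × 206/366 = €652.8962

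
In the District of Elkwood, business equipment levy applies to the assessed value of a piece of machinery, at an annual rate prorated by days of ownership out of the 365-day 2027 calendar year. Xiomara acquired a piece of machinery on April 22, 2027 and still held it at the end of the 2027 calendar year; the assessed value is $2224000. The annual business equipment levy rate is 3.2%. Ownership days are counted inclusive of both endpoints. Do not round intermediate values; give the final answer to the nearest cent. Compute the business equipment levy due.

$49525.13

Days held (April 22 – December 31, 2027): 254 out of 365
Tax = $2224000 × 3.2% × 254/365 = $49525.1288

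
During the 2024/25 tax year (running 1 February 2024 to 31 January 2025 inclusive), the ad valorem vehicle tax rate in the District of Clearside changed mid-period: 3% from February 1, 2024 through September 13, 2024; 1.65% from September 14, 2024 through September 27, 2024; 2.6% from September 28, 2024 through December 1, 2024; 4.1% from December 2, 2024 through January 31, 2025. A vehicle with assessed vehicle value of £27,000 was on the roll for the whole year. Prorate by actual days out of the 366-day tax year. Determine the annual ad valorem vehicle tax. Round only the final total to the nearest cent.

February 1 – September 13, 2024: 226 days at 3% → £27,000 × 3% × 226/366 = £500.1639
September 14 – September 27, 2024: 14 days at 1.65% → £27,000 × 1.65% × 14/366 = £17.0410
September 28 – December 1, 2024: 65 days at 2.6% → £27,000 × 2.6% × 65/366 = £124.6721
December 2, 2024 – January 31, 2025: 61 days at 4.1% → £27,000 × 4.1% × 61/366 = £184.5000
Total = £826.3770

£826.38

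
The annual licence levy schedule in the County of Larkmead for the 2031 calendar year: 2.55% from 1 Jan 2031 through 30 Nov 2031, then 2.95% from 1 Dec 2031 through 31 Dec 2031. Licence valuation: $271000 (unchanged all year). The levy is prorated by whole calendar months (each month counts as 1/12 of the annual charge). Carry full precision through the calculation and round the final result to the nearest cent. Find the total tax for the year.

1 Jan – 30 Nov 2031: 11 months at 2.55% → $271000 × 2.55% × 11/12 = $6334.6250
1 Dec – 31 Dec 2031: 1 month at 2.95% → $271000 × 2.95% × 1/12 = $666.2083
Total = $7000.8333

$7000.83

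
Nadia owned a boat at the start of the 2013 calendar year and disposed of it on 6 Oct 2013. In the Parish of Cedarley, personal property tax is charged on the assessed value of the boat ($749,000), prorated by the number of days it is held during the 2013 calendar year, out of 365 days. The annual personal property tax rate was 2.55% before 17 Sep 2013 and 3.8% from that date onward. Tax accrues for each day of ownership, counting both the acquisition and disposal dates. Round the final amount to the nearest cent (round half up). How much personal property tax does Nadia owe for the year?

$15,112.36

1 Jan – 16 Sep 2013: 259 days at 2.55% → $749,000 × 2.55% × 259/365 = $13,552.7959
17 Sep – 6 Oct 2013: 20 days at 3.8% → $749,000 × 3.8% × 20/365 = $1,559.5616
Total = $15,112.3575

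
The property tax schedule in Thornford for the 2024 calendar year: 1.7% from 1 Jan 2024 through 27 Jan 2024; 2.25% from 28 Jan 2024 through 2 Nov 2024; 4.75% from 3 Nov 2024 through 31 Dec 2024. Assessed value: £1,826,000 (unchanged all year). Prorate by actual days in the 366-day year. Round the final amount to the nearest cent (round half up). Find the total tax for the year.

1 Jan – 27 Jan 2024: 27 days at 1.7% → £1,826,000 × 1.7% × 27/366 = £2,289.9836
28 Jan – 2 Nov 2024: 280 days at 2.25% → £1,826,000 × 2.25% × 280/366 = £31,431.1475
3 Nov – 31 Dec 2024: 59 days at 4.75% → £1,826,000 × 4.75% × 59/366 = £13,981.8716
Total = £47,703.0027

£47,703.00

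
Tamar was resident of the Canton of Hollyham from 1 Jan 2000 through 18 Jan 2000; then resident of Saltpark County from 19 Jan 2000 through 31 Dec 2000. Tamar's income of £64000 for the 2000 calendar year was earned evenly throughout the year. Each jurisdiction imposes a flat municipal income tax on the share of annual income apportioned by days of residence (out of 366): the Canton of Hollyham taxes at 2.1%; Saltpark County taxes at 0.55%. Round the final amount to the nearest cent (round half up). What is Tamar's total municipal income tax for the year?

£400.79

The Canton of Hollyham, 1 Jan – 18 Jan 2000: 18 days → £64000 × 2.1% × 18/366 = £66.0984
Saltpark County, 19 Jan – 31 Dec 2000: 348 days → £64000 × 0.55% × 348/366 = £334.6885
Total = £400.7869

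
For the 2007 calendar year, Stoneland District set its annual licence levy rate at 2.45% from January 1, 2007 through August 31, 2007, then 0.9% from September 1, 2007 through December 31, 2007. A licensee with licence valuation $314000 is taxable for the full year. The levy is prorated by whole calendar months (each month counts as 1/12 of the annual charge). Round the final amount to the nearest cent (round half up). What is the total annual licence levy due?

January 1 – August 31, 2007: 8 months at 2.45% → $314000 × 2.45% × 8/12 = $5128.6667
September 1 – December 31, 2007: 4 months at 0.9% → $314000 × 0.9% × 4/12 = $942.0000
Total = $6070.6667

$6070.67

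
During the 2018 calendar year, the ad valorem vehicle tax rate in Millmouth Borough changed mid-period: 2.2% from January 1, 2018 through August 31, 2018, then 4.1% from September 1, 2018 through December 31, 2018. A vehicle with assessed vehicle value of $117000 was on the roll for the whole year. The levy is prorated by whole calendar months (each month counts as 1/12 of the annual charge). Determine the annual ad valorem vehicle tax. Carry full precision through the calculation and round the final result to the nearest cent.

January 1 – August 31, 2018: 8 months at 2.2% → $117000 × 2.2% × 8/12 = $1716.0000
September 1 – December 31, 2018: 4 months at 4.1% → $117000 × 4.1% × 4/12 = $1599.0000
Total = $3315.0000

$3315.00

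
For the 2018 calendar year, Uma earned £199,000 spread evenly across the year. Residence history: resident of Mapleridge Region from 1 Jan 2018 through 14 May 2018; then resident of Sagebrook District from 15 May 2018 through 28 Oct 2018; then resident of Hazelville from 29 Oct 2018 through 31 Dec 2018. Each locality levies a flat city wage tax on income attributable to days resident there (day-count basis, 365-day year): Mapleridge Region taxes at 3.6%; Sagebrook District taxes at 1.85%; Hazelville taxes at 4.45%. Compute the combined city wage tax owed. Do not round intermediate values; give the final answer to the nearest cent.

£5,867.23

Mapleridge Region, 1 Jan – 14 May 2018: 134 days → £199,000 × 3.6% × 134/365 = £2,630.0712
Sagebrook District, 15 May – 28 Oct 2018: 167 days → £199,000 × 1.85% × 167/365 = £1,684.4123
Hazelville, 29 Oct – 31 Dec 2018: 64 days → £199,000 × 4.45% × 64/365 = £1,552.7452
Total = £5,867.2288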